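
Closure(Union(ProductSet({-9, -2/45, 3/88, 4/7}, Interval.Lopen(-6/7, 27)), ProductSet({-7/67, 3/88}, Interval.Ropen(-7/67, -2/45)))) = Union(ProductSet({-7/67, 3/88}, Interval(-7/67, -2/45)), ProductSet({-9, -2/45, 3/88, 4/7}, Interval(-6/7, 27)))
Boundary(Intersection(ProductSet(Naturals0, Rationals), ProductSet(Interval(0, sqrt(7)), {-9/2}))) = ProductSet(Range(0, 3, 1), {-9/2})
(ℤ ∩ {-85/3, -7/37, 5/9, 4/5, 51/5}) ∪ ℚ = ℚ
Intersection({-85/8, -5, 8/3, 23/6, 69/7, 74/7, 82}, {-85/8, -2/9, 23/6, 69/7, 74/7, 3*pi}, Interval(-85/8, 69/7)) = {-85/8, 23/6, 69/7}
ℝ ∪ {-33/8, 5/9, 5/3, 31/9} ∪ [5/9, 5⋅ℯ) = (-∞, ∞)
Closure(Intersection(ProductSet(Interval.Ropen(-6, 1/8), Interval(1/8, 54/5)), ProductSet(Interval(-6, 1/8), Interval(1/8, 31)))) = ProductSet(Interval(-6, 1/8), Interval(1/8, 54/5))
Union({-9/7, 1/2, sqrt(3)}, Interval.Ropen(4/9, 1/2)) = Union({-9/7, sqrt(3)}, Interval(4/9, 1/2))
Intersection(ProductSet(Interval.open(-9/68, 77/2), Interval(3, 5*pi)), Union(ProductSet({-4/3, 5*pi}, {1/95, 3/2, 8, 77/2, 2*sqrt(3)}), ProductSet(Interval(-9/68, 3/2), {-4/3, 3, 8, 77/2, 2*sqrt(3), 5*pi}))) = Union(ProductSet({5*pi}, {8, 2*sqrt(3)}), ProductSet(Interval.Lopen(-9/68, 3/2), {3, 8, 2*sqrt(3), 5*pi}))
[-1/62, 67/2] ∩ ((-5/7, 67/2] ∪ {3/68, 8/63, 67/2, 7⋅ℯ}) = [-1/62, 67/2]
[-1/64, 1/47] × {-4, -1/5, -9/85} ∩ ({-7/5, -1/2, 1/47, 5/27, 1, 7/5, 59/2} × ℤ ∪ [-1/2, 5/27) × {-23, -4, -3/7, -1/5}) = [-1/64, 1/47] × {-4, -1/5}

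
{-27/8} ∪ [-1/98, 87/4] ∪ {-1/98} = {-27/8} ∪ [-1/98, 87/4]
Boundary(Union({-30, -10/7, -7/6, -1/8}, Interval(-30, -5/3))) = {-30, -5/3, -10/7, -7/6, -1/8}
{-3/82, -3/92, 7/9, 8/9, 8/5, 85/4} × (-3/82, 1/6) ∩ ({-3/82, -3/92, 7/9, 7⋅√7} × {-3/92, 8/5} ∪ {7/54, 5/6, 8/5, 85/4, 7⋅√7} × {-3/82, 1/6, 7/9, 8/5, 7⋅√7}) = {-3/82, -3/92, 7/9} × {-3/92}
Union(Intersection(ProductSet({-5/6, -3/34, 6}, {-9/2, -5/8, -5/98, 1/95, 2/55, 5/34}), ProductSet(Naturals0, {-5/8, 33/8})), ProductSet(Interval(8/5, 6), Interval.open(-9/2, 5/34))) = ProductSet(Interval(8/5, 6), Interval.open(-9/2, 5/34))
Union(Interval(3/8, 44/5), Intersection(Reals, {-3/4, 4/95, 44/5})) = Union({-3/4, 4/95}, Interval(3/8, 44/5))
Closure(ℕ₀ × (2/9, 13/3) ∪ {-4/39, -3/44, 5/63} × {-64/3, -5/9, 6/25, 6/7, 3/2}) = (ℕ₀ × [2/9, 13/3]) ∪ ({-4/39, -3/44, 5/63} × {-64/3, -5/9, 6/25, 6/7, 3/2})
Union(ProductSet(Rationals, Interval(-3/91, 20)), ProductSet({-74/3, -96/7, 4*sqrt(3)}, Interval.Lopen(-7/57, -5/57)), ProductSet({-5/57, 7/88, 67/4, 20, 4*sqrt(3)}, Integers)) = Union(ProductSet({-74/3, -96/7, 4*sqrt(3)}, Interval.Lopen(-7/57, -5/57)), ProductSet({-5/57, 7/88, 67/4, 20, 4*sqrt(3)}, Integers), ProductSet(Rationals, Interval(-3/91, 20)))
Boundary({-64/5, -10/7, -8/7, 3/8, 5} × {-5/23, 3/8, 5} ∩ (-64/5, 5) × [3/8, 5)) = {-10/7, -8/7, 3/8} × {3/8}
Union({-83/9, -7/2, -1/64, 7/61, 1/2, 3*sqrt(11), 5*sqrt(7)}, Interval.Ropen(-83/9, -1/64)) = Union({7/61, 1/2, 3*sqrt(11), 5*sqrt(7)}, Interval(-83/9, -1/64))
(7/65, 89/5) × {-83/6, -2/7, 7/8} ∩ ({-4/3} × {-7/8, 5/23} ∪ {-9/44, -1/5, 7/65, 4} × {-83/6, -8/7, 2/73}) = {4} × {-83/6}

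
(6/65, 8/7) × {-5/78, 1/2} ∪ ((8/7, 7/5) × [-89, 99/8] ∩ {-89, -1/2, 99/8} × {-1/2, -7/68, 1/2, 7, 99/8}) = (6/65, 8/7) × {-5/78, 1/2}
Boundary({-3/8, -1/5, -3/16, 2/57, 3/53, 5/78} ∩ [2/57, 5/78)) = {2/57, 3/53}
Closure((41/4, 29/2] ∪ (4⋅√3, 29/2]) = [4⋅√3, 29/2]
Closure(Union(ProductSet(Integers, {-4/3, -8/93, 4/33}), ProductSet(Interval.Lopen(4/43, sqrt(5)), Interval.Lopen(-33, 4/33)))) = Union(ProductSet({4/43, sqrt(5)}, Interval(-33, 4/33)), ProductSet(Integers, {-4/3, -8/93, 4/33}), ProductSet(Interval(4/43, sqrt(5)), {-33, 4/33}), ProductSet(Interval.Lopen(4/43, sqrt(5)), Interval.Lopen(-33, 4/33)))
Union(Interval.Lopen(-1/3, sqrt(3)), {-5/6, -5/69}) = Union({-5/6}, Interval.Lopen(-1/3, sqrt(3)))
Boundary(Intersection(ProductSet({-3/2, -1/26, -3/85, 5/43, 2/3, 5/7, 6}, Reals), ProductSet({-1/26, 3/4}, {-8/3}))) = ProductSet({-1/26}, {-8/3})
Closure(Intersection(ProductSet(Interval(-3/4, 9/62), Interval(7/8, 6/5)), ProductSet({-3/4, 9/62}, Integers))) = ProductSet({-3/4, 9/62}, Range(1, 2, 1))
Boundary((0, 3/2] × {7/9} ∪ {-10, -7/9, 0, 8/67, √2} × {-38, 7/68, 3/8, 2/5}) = ([0, 3/2] × {7/9}) ∪ ({-10, -7/9, 0, 8/67, √2} × {-38, 7/68, 3/8, 2/5})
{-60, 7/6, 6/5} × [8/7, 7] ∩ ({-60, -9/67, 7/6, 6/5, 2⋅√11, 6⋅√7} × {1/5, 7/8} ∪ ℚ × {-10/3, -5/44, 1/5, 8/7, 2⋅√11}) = {-60, 7/6, 6/5} × {8/7, 2⋅√11}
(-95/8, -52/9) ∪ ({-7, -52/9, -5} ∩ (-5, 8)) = (-95/8, -52/9)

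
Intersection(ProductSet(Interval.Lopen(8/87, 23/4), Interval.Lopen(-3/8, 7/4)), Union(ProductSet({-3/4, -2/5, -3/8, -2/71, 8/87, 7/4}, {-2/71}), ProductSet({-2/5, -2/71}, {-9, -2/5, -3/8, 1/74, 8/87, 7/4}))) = ProductSet({7/4}, {-2/71})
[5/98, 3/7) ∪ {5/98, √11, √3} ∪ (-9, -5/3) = (-9, -5/3) ∪ [5/98, 3/7) ∪ {√11, √3}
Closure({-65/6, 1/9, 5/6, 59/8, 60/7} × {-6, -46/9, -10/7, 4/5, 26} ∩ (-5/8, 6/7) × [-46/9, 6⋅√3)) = {1/9, 5/6} × {-46/9, -10/7, 4/5}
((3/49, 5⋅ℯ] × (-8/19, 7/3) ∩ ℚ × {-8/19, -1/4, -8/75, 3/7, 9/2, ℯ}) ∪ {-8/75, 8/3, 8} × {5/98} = ({-8/75, 8/3, 8} × {5/98}) ∪ ((ℚ ∩ (3/49, 5⋅ℯ]) × {-1/4, -8/75, 3/7})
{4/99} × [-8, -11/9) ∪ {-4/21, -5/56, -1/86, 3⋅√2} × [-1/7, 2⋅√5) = ({4/99} × [-8, -11/9)) ∪ ({-4/21, -5/56, -1/86, 3⋅√2} × [-1/7, 2⋅√5))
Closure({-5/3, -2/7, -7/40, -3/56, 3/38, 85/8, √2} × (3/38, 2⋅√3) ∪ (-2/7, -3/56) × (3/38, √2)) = ([-2/7, -3/56] × {3/38, √2}) ∪ ((-2/7, -3/56) × (3/38, √2)) ∪ ({-5/3, -2/7, -7/40, -3/56, 3/38, 85/8, √2} × [3/38, 2⋅√3])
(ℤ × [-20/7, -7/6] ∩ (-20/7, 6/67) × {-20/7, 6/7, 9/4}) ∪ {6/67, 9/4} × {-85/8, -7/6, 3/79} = ({-2, -1, 0} × {-20/7}) ∪ ({6/67, 9/4} × {-85/8, -7/6, 3/79})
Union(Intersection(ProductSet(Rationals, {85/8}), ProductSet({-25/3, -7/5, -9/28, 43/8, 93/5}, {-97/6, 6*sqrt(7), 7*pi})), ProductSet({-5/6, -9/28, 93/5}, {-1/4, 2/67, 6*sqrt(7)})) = ProductSet({-5/6, -9/28, 93/5}, {-1/4, 2/67, 6*sqrt(7)})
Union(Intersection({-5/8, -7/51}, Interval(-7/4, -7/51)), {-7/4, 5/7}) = {-7/4, -5/8, -7/51, 5/7}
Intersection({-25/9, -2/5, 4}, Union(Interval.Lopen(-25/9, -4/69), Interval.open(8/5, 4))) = {-2/5}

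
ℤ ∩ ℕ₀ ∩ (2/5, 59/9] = {1, 2, …, 6}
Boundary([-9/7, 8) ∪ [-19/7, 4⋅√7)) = {-19/7, 4⋅√7}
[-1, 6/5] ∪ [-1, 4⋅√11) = [-1, 4⋅√11)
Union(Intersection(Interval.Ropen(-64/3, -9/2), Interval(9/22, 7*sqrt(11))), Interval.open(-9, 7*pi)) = Interval.open(-9, 7*pi)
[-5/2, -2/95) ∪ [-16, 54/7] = [-16, 54/7]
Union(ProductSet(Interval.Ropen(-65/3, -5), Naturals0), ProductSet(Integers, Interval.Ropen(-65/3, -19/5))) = Union(ProductSet(Integers, Interval.Ropen(-65/3, -19/5)), ProductSet(Interval.Ropen(-65/3, -5), Naturals0))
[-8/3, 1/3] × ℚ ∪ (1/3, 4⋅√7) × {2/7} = ([-8/3, 1/3] × ℚ) ∪ ((1/3, 4⋅√7) × {2/7})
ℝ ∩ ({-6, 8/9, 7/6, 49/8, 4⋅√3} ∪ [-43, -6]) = [-43, -6] ∪ {8/9, 7/6, 49/8, 4⋅√3}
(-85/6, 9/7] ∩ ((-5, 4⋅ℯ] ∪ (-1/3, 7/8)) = (-5, 9/7]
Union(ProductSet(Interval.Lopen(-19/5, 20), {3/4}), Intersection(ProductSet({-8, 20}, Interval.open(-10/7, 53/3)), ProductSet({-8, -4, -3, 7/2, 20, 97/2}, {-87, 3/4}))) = ProductSet(Union({-8}, Interval.Lopen(-19/5, 20)), {3/4})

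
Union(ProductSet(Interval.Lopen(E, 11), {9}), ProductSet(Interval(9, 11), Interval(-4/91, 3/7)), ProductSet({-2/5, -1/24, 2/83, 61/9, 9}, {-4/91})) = Union(ProductSet({-2/5, -1/24, 2/83, 61/9, 9}, {-4/91}), ProductSet(Interval(9, 11), Interval(-4/91, 3/7)), ProductSet(Interval.Lopen(E, 11), {9}))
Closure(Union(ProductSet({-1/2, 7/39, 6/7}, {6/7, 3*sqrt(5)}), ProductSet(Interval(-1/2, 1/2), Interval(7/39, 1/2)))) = Union(ProductSet({-1/2, 7/39, 6/7}, {6/7, 3*sqrt(5)}), ProductSet(Interval(-1/2, 1/2), Interval(7/39, 1/2)))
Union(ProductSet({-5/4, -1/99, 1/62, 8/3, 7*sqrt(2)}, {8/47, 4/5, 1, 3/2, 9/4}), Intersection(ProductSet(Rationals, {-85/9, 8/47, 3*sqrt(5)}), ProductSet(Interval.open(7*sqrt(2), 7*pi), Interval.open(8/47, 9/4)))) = ProductSet({-5/4, -1/99, 1/62, 8/3, 7*sqrt(2)}, {8/47, 4/5, 1, 3/2, 9/4})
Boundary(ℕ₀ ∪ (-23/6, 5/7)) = {-23/6, 5/7} ∪ (ℕ₀ \ (-23/6, 5/7))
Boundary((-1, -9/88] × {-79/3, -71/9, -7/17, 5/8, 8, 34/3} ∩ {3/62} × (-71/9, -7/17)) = ∅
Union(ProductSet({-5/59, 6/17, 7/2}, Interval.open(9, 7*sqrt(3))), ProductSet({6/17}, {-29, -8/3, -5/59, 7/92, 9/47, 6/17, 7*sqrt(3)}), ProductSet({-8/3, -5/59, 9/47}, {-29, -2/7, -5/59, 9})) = Union(ProductSet({6/17}, {-29, -8/3, -5/59, 7/92, 9/47, 6/17, 7*sqrt(3)}), ProductSet({-8/3, -5/59, 9/47}, {-29, -2/7, -5/59, 9}), ProductSet({-5/59, 6/17, 7/2}, Interval.open(9, 7*sqrt(3))))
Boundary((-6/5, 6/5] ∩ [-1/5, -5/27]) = {-1/5, -5/27}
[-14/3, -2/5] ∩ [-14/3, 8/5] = [-14/3, -2/5]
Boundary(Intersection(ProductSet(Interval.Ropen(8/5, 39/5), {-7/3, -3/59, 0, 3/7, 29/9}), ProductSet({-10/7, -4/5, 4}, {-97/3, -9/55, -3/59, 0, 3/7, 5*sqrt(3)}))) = ProductSet({4}, {-3/59, 0, 3/7})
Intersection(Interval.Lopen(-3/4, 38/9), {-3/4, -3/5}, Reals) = {-3/5}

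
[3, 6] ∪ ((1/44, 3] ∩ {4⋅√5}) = [3, 6]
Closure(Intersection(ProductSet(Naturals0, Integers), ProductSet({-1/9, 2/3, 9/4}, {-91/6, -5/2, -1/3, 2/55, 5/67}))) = EmptySet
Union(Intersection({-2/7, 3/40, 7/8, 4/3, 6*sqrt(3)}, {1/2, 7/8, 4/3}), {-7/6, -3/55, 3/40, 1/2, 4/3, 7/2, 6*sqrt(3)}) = {-7/6, -3/55, 3/40, 1/2, 7/8, 4/3, 7/2, 6*sqrt(3)}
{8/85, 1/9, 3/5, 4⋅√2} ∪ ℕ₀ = ℕ₀ ∪ {8/85, 1/9, 3/5, 4⋅√2}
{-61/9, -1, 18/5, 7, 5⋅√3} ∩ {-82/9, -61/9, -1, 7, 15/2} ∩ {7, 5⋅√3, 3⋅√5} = {7}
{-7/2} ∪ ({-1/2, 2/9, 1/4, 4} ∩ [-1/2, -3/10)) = {-7/2, -1/2}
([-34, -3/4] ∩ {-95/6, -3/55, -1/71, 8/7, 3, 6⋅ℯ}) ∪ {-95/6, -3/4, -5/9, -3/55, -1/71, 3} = {-95/6, -3/4, -5/9, -3/55, -1/71, 3}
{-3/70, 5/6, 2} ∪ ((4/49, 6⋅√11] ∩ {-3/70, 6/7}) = {-3/70, 5/6, 6/7, 2}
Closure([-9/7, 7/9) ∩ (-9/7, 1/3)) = [-9/7, 1/3]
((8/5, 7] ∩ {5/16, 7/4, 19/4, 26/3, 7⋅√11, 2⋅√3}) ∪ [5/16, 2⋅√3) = [5/16, 2⋅√3] ∪ {19/4}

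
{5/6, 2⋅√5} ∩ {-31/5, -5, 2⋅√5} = {2⋅√5}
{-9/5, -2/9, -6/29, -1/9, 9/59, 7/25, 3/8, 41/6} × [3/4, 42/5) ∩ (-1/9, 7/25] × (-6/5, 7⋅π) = {9/59, 7/25} × [3/4, 42/5)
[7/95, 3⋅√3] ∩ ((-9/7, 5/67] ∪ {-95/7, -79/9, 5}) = [7/95, 5/67] ∪ {5}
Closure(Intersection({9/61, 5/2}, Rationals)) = {9/61, 5/2}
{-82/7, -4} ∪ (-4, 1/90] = {-82/7} ∪ [-4, 1/90]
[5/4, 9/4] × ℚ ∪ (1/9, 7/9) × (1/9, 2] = ([5/4, 9/4] × ℚ) ∪ ((1/9, 7/9) × (1/9, 2])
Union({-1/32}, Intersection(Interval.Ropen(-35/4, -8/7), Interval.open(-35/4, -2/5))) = Union({-1/32}, Interval.open(-35/4, -8/7))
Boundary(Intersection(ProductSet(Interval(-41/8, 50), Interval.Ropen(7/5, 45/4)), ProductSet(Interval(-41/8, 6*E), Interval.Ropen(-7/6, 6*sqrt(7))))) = Union(ProductSet({-41/8, 6*E}, Interval(7/5, 45/4)), ProductSet(Interval(-41/8, 6*E), {7/5, 45/4}))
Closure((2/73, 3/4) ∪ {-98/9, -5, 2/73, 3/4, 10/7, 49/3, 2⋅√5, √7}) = {-98/9, -5, 10/7, 49/3, 2⋅√5, √7} ∪ [2/73, 3/4]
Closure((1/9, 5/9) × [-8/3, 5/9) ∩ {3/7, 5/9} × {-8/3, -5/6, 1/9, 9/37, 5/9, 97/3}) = {3/7} × {-8/3, -5/6, 1/9, 9/37}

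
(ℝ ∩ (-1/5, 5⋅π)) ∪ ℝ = (-∞, ∞)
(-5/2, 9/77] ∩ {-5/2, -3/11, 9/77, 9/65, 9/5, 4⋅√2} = {-3/11, 9/77}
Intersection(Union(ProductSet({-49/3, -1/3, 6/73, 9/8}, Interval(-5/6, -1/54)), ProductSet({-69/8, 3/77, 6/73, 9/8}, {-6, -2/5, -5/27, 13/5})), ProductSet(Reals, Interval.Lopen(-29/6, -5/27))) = Union(ProductSet({-49/3, -1/3, 6/73, 9/8}, Interval(-5/6, -5/27)), ProductSet({-69/8, 3/77, 6/73, 9/8}, {-2/5, -5/27}))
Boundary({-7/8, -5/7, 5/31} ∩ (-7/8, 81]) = {-5/7, 5/31}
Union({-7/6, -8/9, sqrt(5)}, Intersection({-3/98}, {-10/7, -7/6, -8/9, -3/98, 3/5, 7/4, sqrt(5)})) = {-7/6, -8/9, -3/98, sqrt(5)}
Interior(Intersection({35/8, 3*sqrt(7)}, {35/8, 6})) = EmptySet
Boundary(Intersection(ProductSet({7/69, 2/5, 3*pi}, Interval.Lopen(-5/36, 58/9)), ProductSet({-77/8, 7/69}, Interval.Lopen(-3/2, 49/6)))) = ProductSet({7/69}, Interval(-5/36, 58/9))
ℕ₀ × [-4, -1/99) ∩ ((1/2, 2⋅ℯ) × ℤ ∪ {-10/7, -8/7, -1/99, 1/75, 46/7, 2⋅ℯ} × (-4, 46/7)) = {1, 2, …, 5} × {-4, -3, -2, -1}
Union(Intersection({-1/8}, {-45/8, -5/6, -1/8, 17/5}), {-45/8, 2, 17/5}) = {-45/8, -1/8, 2, 17/5}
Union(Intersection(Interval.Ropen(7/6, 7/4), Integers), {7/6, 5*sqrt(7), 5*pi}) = {7/6, 5*sqrt(7), 5*pi}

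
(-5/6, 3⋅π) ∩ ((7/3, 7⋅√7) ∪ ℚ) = [7/3, 3⋅π) ∪ (ℚ ∩ (-5/6, 3⋅π))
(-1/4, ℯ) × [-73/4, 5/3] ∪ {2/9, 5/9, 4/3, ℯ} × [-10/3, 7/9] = ({2/9, 5/9, 4/3, ℯ} × [-10/3, 7/9]) ∪ ((-1/4, ℯ) × [-73/4, 5/3])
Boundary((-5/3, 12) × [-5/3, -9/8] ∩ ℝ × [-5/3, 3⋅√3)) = ({-5/3, 12} × [-5/3, -9/8]) ∪ ([-5/3, 12] × {-5/3, -9/8})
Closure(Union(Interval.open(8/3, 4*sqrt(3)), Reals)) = Interval(-oo, oo)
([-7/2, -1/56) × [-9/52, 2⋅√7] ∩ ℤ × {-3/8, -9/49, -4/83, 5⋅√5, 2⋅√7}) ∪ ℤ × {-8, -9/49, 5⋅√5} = (ℤ × {-8, -9/49, 5⋅√5}) ∪ ({-3, -2, -1} × {-4/83, 2⋅√7})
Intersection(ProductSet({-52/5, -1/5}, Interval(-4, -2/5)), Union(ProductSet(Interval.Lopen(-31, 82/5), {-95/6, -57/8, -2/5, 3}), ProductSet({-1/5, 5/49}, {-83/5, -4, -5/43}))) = Union(ProductSet({-1/5}, {-4}), ProductSet({-52/5, -1/5}, {-2/5}))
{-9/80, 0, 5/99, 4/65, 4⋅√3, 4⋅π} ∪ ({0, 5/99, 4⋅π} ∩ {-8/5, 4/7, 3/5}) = {-9/80, 0, 5/99, 4/65, 4⋅√3, 4⋅π}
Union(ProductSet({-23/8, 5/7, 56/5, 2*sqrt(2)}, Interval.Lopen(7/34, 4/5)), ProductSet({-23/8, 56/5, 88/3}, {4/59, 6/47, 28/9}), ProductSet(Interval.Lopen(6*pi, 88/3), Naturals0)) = Union(ProductSet({-23/8, 56/5, 88/3}, {4/59, 6/47, 28/9}), ProductSet({-23/8, 5/7, 56/5, 2*sqrt(2)}, Interval.Lopen(7/34, 4/5)), ProductSet(Interval.Lopen(6*pi, 88/3), Naturals0))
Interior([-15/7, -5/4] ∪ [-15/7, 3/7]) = (-15/7, 3/7)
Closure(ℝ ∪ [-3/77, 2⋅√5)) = (-∞, ∞)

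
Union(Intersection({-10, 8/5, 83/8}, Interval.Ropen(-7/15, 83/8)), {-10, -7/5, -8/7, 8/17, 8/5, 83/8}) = {-10, -7/5, -8/7, 8/17, 8/5, 83/8}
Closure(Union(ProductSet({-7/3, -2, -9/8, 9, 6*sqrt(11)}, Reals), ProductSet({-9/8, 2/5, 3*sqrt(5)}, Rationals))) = ProductSet({-7/3, -2, -9/8, 2/5, 9, 6*sqrt(11), 3*sqrt(5)}, Reals)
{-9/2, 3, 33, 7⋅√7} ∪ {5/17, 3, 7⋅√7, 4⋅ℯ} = {-9/2, 5/17, 3, 33, 7⋅√7, 4⋅ℯ}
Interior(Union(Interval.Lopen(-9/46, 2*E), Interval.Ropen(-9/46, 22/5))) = Interval.open(-9/46, 2*E)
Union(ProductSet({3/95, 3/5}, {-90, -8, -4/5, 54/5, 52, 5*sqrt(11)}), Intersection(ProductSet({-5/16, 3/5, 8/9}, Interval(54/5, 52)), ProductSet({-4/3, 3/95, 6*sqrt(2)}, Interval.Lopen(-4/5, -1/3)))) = ProductSet({3/95, 3/5}, {-90, -8, -4/5, 54/5, 52, 5*sqrt(11)})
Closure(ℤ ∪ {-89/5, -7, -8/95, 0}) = ℤ ∪ {-89/5, -8/95}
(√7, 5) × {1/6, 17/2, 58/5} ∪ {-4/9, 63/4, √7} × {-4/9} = ({-4/9, 63/4, √7} × {-4/9}) ∪ ((√7, 5) × {1/6, 17/2, 58/5})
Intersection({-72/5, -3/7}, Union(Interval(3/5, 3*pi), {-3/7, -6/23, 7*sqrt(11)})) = {-3/7}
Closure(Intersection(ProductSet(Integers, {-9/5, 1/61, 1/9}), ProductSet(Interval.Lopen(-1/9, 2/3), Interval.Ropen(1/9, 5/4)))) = ProductSet(Range(0, 1, 1), {1/9})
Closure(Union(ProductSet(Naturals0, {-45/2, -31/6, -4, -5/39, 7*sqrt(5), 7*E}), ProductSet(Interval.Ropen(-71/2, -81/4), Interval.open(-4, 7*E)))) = Union(ProductSet({-71/2, -81/4}, Interval(-4, 7*E)), ProductSet(Interval(-71/2, -81/4), {-4, 7*E}), ProductSet(Interval.Ropen(-71/2, -81/4), Interval.open(-4, 7*E)), ProductSet(Naturals0, {-45/2, -31/6, -4, -5/39, 7*sqrt(5), 7*E}))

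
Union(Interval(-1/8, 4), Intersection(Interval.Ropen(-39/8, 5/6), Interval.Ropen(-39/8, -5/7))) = Union(Interval.Ropen(-39/8, -5/7), Interval(-1/8, 4))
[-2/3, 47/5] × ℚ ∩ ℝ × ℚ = [-2/3, 47/5] × ℚ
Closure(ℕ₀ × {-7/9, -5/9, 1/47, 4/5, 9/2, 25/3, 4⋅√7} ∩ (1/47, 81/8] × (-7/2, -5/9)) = {1, 2, …, 10} × {-7/9}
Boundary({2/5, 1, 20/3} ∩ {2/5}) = {2/5}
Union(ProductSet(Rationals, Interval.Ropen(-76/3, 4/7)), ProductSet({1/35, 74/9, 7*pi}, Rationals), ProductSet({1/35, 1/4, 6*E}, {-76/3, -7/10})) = Union(ProductSet({1/35, 1/4, 6*E}, {-76/3, -7/10}), ProductSet({1/35, 74/9, 7*pi}, Rationals), ProductSet(Rationals, Interval.Ropen(-76/3, 4/7)))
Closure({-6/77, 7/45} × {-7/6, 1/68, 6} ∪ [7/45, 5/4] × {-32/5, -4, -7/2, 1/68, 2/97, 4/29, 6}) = ({-6/77, 7/45} × {-7/6, 1/68, 6}) ∪ ([7/45, 5/4] × {-32/5, -4, -7/2, 1/68, 2/97, 4/29, 6})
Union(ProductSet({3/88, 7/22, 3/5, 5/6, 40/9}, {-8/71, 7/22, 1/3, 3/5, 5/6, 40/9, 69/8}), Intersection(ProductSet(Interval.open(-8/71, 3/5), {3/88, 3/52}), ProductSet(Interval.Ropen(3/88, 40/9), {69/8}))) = ProductSet({3/88, 7/22, 3/5, 5/6, 40/9}, {-8/71, 7/22, 1/3, 3/5, 5/6, 40/9, 69/8})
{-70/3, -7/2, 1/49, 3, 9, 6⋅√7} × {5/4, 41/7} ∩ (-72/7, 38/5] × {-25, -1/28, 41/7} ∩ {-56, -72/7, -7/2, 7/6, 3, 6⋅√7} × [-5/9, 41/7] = {-7/2, 3} × {41/7}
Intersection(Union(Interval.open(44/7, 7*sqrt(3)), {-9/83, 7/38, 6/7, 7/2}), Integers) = Range(7, 13, 1)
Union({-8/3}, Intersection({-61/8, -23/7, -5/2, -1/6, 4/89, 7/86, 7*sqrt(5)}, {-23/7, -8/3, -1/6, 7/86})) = {-23/7, -8/3, -1/6, 7/86}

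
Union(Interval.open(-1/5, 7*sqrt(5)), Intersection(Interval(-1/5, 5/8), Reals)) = Interval.Ropen(-1/5, 7*sqrt(5))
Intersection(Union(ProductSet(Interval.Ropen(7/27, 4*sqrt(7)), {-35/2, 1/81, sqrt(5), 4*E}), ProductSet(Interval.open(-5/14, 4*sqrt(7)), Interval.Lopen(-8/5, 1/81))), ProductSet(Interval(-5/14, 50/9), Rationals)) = Union(ProductSet(Interval.Lopen(-5/14, 50/9), Intersection(Interval.Lopen(-8/5, 1/81), Rationals)), ProductSet(Interval(7/27, 50/9), {-35/2, 1/81}))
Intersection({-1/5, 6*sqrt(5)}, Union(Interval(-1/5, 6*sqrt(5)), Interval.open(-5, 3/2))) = {-1/5, 6*sqrt(5)}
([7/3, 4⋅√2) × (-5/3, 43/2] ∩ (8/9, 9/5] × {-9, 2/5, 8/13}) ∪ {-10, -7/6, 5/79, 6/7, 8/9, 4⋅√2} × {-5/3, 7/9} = {-10, -7/6, 5/79, 6/7, 8/9, 4⋅√2} × {-5/3, 7/9}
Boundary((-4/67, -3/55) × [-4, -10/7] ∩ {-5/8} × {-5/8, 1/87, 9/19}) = ∅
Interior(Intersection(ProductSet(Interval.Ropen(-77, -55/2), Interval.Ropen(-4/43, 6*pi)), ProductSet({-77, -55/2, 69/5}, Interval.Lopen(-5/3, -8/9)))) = EmptySet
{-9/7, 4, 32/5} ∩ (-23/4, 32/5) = {-9/7, 4}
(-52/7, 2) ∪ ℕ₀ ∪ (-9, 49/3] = (-9, 49/3] ∪ ℕ₀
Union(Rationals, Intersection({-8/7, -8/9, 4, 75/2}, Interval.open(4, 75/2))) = Rationals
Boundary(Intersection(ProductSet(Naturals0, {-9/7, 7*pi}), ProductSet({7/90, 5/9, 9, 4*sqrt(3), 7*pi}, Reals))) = ProductSet({9}, {-9/7, 7*pi})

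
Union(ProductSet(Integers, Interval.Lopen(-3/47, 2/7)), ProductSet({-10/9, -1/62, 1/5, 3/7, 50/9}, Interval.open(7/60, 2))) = Union(ProductSet({-10/9, -1/62, 1/5, 3/7, 50/9}, Interval.open(7/60, 2)), ProductSet(Integers, Interval.Lopen(-3/47, 2/7)))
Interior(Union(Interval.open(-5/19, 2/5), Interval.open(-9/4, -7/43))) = Interval.open(-9/4, 2/5)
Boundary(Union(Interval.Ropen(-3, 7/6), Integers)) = Union(Complement(Integers, Interval.open(-3, 7/6)), {7/6})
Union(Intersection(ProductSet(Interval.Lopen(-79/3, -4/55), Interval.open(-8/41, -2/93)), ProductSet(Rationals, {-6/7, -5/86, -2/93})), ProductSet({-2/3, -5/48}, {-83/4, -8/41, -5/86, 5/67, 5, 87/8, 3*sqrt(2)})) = Union(ProductSet({-2/3, -5/48}, {-83/4, -8/41, -5/86, 5/67, 5, 87/8, 3*sqrt(2)}), ProductSet(Intersection(Interval.Lopen(-79/3, -4/55), Rationals), {-5/86}))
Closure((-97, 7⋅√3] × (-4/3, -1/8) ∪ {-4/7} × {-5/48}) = ({-4/7} × {-5/48}) ∪ ({-97, 7⋅√3} × [-4/3, -1/8]) ∪ ([-97, 7⋅√3] × {-4/3, -1/8}) ∪ ((-97, 7⋅√3] × (-4/3, -1/8))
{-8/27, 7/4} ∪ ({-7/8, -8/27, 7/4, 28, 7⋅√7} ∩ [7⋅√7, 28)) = {-8/27, 7/4, 7⋅√7}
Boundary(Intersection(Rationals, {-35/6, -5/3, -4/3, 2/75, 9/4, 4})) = {-35/6, -5/3, -4/3, 2/75, 9/4, 4}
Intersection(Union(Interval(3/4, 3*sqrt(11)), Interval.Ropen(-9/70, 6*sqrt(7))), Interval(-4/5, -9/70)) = {-9/70}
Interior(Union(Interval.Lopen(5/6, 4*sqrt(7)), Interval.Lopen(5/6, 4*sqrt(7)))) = Interval.open(5/6, 4*sqrt(7))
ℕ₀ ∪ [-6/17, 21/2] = [-6/17, 21/2] ∪ ℕ₀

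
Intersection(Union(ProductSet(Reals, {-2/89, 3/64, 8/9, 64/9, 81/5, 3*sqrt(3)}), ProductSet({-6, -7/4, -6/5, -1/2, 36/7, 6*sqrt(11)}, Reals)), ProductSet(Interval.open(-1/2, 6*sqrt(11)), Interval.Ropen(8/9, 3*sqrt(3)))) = Union(ProductSet({36/7}, Interval.Ropen(8/9, 3*sqrt(3))), ProductSet(Interval.open(-1/2, 6*sqrt(11)), {8/9}))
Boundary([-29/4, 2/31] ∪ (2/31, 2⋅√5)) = {-29/4, 2⋅√5}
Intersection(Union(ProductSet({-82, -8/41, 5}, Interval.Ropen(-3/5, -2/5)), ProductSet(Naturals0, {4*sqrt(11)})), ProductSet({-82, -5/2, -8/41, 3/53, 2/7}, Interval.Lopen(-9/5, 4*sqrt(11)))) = ProductSet({-82, -8/41}, Interval.Ropen(-3/5, -2/5))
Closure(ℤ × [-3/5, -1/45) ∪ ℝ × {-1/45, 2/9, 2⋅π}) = (ℤ × [-3/5, -1/45]) ∪ (ℝ × {-1/45, 2/9, 2⋅π})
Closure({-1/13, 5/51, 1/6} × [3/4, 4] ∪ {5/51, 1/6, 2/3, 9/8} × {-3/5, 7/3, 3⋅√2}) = ({-1/13, 5/51, 1/6} × [3/4, 4]) ∪ ({5/51, 1/6, 2/3, 9/8} × {-3/5, 7/3, 3⋅√2})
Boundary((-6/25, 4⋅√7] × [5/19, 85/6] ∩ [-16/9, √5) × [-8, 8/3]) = ({-6/25, √5} × [5/19, 8/3]) ∪ ([-6/25, √5] × {5/19, 8/3})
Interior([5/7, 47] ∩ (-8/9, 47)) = (5/7, 47)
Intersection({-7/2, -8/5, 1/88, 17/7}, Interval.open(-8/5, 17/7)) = {1/88}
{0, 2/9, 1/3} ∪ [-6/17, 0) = [-6/17, 0] ∪ {2/9, 1/3}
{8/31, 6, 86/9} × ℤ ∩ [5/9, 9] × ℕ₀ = {6} × ℕ₀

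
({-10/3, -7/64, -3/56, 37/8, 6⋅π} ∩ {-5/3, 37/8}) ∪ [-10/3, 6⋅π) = [-10/3, 6⋅π)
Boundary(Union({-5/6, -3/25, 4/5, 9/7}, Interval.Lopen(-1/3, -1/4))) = {-5/6, -1/3, -1/4, -3/25, 4/5, 9/7}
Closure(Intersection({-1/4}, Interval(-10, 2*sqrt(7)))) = {-1/4}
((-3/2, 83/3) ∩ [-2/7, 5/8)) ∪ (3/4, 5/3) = [-2/7, 5/8) ∪ (3/4, 5/3)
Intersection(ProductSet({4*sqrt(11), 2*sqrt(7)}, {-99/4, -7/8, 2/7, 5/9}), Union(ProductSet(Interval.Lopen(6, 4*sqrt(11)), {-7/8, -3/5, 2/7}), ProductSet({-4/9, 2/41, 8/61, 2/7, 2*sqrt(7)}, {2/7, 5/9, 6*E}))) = Union(ProductSet({4*sqrt(11)}, {-7/8, 2/7}), ProductSet({2*sqrt(7)}, {2/7, 5/9}))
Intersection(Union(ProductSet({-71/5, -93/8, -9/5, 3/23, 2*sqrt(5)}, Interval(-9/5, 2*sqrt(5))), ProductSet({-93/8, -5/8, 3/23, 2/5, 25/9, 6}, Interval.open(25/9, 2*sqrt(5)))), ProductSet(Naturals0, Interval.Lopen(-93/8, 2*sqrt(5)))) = ProductSet({6}, Interval.open(25/9, 2*sqrt(5)))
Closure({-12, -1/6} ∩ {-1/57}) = ∅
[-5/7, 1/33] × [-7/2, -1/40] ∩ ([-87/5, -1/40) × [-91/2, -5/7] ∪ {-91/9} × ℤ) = [-5/7, -1/40) × [-7/2, -5/7]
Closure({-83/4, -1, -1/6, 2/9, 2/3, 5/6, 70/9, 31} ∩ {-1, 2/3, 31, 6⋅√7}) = {-1, 2/3, 31}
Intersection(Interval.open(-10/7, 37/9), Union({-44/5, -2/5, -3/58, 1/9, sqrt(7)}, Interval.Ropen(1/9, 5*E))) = Union({-2/5, -3/58}, Interval.Ropen(1/9, 37/9))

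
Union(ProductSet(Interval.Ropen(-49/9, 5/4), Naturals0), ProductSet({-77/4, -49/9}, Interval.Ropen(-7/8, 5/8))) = Union(ProductSet({-77/4, -49/9}, Interval.Ropen(-7/8, 5/8)), ProductSet(Interval.Ropen(-49/9, 5/4), Naturals0))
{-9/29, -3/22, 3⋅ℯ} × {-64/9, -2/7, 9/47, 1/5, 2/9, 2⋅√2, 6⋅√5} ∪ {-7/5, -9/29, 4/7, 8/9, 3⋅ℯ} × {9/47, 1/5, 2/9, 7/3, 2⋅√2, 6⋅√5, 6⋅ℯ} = ({-9/29, -3/22, 3⋅ℯ} × {-64/9, -2/7, 9/47, 1/5, 2/9, 2⋅√2, 6⋅√5}) ∪ ({-7/5, -9/29, 4/7, 8/9, 3⋅ℯ} × {9/47, 1/5, 2/9, 7/3, 2⋅√2, 6⋅√5, 6⋅ℯ})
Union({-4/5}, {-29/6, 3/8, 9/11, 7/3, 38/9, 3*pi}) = {-29/6, -4/5, 3/8, 9/11, 7/3, 38/9, 3*pi}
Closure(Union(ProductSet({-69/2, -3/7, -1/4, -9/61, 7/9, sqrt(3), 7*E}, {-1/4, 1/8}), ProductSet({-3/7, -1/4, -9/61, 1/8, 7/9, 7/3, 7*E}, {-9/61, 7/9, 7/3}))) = Union(ProductSet({-69/2, -3/7, -1/4, -9/61, 7/9, sqrt(3), 7*E}, {-1/4, 1/8}), ProductSet({-3/7, -1/4, -9/61, 1/8, 7/9, 7/3, 7*E}, {-9/61, 7/9, 7/3}))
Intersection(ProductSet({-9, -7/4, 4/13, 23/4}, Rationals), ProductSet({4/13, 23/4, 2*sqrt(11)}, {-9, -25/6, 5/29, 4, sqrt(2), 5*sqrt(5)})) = ProductSet({4/13, 23/4}, {-9, -25/6, 5/29, 4})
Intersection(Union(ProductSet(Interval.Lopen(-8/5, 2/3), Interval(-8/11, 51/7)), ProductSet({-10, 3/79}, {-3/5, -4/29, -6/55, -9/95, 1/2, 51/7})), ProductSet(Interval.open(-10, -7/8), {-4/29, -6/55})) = ProductSet(Interval.open(-8/5, -7/8), {-4/29, -6/55})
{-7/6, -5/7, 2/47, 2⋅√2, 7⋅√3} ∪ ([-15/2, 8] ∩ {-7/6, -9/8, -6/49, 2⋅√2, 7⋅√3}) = {-7/6, -9/8, -5/7, -6/49, 2/47, 2⋅√2, 7⋅√3}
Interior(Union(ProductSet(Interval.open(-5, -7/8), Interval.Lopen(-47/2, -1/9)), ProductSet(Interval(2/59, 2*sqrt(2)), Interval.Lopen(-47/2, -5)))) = Union(ProductSet(Interval.open(-5, -7/8), Interval.open(-47/2, -1/9)), ProductSet(Interval.open(2/59, 2*sqrt(2)), Interval.open(-47/2, -5)))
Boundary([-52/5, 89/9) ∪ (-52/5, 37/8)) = {-52/5, 89/9}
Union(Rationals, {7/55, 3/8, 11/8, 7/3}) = Rationals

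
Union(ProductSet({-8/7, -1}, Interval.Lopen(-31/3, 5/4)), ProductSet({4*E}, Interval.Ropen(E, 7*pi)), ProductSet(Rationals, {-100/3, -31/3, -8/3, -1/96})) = Union(ProductSet({4*E}, Interval.Ropen(E, 7*pi)), ProductSet({-8/7, -1}, Interval.Lopen(-31/3, 5/4)), ProductSet(Rationals, {-100/3, -31/3, -8/3, -1/96}))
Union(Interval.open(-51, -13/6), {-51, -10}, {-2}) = Union({-2}, Interval.Ropen(-51, -13/6))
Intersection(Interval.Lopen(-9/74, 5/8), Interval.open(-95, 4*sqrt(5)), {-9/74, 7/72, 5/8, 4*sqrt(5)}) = {7/72, 5/8}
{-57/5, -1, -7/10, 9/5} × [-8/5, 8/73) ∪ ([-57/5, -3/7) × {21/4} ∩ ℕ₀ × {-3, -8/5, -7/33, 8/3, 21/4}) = {-57/5, -1, -7/10, 9/5} × [-8/5, 8/73)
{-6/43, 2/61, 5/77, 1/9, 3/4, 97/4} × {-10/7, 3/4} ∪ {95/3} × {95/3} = ({95/3} × {95/3}) ∪ ({-6/43, 2/61, 5/77, 1/9, 3/4, 97/4} × {-10/7, 3/4})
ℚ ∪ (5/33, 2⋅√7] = ℚ ∪ [5/33, 2⋅√7]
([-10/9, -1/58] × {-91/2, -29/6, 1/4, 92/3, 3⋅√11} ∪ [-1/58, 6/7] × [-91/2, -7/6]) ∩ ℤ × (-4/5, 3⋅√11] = {-1} × {1/4, 3⋅√11}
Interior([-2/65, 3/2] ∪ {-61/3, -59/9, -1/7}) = (-2/65, 3/2)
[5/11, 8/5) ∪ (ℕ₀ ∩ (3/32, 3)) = [5/11, 8/5) ∪ {1, 2}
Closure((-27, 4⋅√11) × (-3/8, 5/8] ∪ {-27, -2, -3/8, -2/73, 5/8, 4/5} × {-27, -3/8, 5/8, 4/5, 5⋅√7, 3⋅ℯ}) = ({-27, 4⋅√11} × [-3/8, 5/8]) ∪ ([-27, 4⋅√11] × {-3/8, 5/8}) ∪ ((-27, 4⋅√11) × (-3/8, 5/8]) ∪ ({-27, -2, -3/8, -2/73, 5/8, 4/5} × {-27, -3/8, 5/8, 4/5, 5⋅√7, 3⋅ℯ})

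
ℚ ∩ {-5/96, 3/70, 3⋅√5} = {-5/96, 3/70}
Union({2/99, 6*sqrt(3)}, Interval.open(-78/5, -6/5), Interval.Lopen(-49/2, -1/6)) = Union({2/99, 6*sqrt(3)}, Interval.Lopen(-49/2, -1/6))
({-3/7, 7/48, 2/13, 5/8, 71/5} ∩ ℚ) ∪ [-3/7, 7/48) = [-3/7, 7/48] ∪ {2/13, 5/8, 71/5}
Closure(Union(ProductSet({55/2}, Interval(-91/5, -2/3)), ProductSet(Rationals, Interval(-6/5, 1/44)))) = Union(ProductSet({55/2}, Interval(-91/5, -2/3)), ProductSet(Reals, Interval(-6/5, 1/44)))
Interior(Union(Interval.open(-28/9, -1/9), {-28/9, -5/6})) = Interval.open(-28/9, -1/9)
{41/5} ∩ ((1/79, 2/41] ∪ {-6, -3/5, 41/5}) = {41/5}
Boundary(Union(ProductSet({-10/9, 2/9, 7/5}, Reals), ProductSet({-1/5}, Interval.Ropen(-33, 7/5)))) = Union(ProductSet({-1/5}, Interval(-33, 7/5)), ProductSet({-10/9, 2/9, 7/5}, Reals))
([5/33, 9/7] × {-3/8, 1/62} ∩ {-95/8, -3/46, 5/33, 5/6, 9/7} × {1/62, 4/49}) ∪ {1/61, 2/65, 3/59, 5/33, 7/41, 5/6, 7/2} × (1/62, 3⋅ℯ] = ({5/33, 5/6, 9/7} × {1/62}) ∪ ({1/61, 2/65, 3/59, 5/33, 7/41, 5/6, 7/2} × (1/62, 3⋅ℯ])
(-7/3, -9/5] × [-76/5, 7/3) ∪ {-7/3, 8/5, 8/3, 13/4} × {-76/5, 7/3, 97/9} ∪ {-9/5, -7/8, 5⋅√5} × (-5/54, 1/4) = ({-7/3, 8/5, 8/3, 13/4} × {-76/5, 7/3, 97/9}) ∪ ((-7/3, -9/5] × [-76/5, 7/3)) ∪ ({-9/5, -7/8, 5⋅√5} × (-5/54, 1/4))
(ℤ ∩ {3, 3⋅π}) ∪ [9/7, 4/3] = [9/7, 4/3] ∪ {3}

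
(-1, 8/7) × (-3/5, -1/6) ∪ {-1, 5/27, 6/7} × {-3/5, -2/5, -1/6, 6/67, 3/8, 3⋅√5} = ((-1, 8/7) × (-3/5, -1/6)) ∪ ({-1, 5/27, 6/7} × {-3/5, -2/5, -1/6, 6/67, 3/8, 3⋅√5})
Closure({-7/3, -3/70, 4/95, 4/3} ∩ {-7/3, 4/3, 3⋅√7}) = {-7/3, 4/3}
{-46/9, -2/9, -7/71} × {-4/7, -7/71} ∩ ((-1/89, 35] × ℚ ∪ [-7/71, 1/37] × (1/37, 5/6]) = ∅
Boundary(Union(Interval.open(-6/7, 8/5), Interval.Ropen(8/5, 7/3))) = {-6/7, 7/3}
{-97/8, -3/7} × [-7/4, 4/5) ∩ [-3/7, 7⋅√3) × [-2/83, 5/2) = {-3/7} × [-2/83, 4/5)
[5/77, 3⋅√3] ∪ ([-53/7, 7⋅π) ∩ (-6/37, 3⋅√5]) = (-6/37, 3⋅√5]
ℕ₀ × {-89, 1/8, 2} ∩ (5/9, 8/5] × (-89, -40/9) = ∅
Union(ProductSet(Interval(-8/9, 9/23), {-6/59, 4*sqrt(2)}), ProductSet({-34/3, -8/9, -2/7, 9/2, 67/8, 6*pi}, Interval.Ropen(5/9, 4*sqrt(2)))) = Union(ProductSet({-34/3, -8/9, -2/7, 9/2, 67/8, 6*pi}, Interval.Ropen(5/9, 4*sqrt(2))), ProductSet(Interval(-8/9, 9/23), {-6/59, 4*sqrt(2)}))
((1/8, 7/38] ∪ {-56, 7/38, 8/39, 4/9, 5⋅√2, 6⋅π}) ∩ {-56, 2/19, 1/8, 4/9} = {-56, 4/9}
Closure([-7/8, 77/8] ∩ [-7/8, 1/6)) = [-7/8, 1/6]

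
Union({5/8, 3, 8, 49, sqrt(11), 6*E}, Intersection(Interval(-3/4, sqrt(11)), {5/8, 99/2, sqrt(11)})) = {5/8, 3, 8, 49, sqrt(11), 6*E}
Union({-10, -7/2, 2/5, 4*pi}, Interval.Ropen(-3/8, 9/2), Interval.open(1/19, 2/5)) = Union({-10, -7/2, 4*pi}, Interval.Ropen(-3/8, 9/2))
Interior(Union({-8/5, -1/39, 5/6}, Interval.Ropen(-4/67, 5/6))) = Interval.open(-4/67, 5/6)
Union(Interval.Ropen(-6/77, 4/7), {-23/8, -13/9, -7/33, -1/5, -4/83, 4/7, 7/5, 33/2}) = Union({-23/8, -13/9, -7/33, -1/5, 7/5, 33/2}, Interval(-6/77, 4/7))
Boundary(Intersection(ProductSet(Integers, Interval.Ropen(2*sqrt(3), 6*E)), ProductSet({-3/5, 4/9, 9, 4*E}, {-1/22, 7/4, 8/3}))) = EmptySet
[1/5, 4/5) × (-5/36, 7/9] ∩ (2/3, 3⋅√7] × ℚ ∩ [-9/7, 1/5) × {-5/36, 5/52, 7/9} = ∅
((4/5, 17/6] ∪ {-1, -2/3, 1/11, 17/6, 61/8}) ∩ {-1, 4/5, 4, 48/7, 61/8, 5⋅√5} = {-1, 61/8}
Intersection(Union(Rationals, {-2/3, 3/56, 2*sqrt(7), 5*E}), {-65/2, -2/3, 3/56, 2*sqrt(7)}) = {-65/2, -2/3, 3/56, 2*sqrt(7)}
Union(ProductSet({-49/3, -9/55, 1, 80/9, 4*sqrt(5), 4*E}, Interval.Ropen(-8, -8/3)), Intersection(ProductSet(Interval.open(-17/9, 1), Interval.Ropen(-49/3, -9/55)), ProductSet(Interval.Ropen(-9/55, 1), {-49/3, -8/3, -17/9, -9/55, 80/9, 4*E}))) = Union(ProductSet({-49/3, -9/55, 1, 80/9, 4*sqrt(5), 4*E}, Interval.Ropen(-8, -8/3)), ProductSet(Interval.Ropen(-9/55, 1), {-49/3, -8/3, -17/9}))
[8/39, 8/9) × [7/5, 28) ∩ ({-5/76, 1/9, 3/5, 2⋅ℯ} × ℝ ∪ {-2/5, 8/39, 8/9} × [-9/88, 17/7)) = ({8/39} × [7/5, 17/7)) ∪ ({3/5} × [7/5, 28))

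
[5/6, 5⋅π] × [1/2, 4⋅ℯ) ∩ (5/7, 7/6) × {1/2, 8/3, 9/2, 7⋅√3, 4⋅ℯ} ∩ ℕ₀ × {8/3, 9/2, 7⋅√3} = {1} × {8/3, 9/2}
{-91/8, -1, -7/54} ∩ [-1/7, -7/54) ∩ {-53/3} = ∅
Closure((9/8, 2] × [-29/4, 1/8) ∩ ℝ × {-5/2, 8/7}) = [9/8, 2] × {-5/2}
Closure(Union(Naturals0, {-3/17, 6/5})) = Union({-3/17, 6/5}, Naturals0)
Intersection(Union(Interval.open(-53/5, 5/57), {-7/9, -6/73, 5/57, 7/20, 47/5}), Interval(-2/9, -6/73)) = Interval(-2/9, -6/73)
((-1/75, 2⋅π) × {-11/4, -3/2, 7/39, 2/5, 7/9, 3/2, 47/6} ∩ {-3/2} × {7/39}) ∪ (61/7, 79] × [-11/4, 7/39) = (61/7, 79] × [-11/4, 7/39)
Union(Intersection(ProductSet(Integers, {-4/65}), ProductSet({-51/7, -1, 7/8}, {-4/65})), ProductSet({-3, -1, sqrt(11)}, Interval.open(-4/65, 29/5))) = Union(ProductSet({-1}, {-4/65}), ProductSet({-3, -1, sqrt(11)}, Interval.open(-4/65, 29/5)))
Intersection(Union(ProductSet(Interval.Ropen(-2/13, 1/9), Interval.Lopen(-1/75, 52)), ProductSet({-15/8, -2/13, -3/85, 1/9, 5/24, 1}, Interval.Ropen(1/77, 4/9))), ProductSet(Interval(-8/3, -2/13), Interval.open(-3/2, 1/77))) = ProductSet({-2/13}, Interval.open(-1/75, 1/77))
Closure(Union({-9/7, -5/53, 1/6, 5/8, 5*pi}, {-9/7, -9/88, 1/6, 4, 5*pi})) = {-9/7, -9/88, -5/53, 1/6, 5/8, 4, 5*pi}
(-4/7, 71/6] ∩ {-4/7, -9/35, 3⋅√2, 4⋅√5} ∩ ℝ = {-9/35, 3⋅√2, 4⋅√5}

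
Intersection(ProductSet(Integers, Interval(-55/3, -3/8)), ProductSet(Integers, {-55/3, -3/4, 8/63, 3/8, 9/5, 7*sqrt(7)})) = ProductSet(Integers, {-55/3, -3/4})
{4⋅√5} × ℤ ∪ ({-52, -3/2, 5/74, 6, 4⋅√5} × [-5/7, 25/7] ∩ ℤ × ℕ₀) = ({4⋅√5} × ℤ) ∪ ({-52, 6} × {0, 1, 2, 3})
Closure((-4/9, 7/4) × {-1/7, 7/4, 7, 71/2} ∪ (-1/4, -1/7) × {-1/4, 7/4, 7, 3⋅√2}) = ([-4/9, 7/4] × {-1/7, 7/4, 7, 71/2}) ∪ ([-1/4, -1/7] × {-1/4, 7/4, 7, 3⋅√2})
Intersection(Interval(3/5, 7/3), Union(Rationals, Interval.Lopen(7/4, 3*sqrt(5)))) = Union(Intersection(Interval(3/5, 7/3), Rationals), Interval(7/4, 7/3))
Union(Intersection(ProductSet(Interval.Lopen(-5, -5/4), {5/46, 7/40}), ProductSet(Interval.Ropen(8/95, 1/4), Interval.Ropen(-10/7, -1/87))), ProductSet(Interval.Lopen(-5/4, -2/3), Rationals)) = ProductSet(Interval.Lopen(-5/4, -2/3), Rationals)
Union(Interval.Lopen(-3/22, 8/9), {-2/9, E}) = Union({-2/9, E}, Interval.Lopen(-3/22, 8/9))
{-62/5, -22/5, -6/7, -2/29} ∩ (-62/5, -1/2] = {-22/5, -6/7}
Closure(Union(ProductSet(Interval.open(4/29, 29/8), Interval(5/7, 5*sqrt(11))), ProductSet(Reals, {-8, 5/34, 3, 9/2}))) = Union(ProductSet(Interval(4/29, 29/8), Interval(5/7, 5*sqrt(11))), ProductSet(Reals, {-8, 5/34, 3, 9/2}))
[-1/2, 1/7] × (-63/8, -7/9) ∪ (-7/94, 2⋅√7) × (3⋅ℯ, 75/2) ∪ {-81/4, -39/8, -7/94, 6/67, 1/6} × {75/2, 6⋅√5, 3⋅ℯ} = ([-1/2, 1/7] × (-63/8, -7/9)) ∪ ({-81/4, -39/8, -7/94, 6/67, 1/6} × {75/2, 6⋅√5, 3⋅ℯ}) ∪ ((-7/94, 2⋅√7) × (3⋅ℯ, 75/2))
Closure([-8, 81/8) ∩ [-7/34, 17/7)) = [-7/34, 17/7]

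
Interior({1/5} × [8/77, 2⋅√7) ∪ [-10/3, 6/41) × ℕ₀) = ∅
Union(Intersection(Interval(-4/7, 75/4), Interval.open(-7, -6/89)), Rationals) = Union(Interval(-4/7, -6/89), Rationals)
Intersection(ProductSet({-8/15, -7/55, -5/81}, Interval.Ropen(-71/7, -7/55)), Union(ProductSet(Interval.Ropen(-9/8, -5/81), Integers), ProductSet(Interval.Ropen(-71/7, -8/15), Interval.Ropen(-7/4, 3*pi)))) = ProductSet({-8/15, -7/55}, Range(-10, 0, 1))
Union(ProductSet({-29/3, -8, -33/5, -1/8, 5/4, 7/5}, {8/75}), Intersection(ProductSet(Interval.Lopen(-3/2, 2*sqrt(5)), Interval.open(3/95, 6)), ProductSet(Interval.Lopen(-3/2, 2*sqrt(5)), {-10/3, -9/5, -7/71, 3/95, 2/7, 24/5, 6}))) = Union(ProductSet({-29/3, -8, -33/5, -1/8, 5/4, 7/5}, {8/75}), ProductSet(Interval.Lopen(-3/2, 2*sqrt(5)), {2/7, 24/5}))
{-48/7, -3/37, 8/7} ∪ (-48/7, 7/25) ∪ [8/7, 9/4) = [-48/7, 7/25) ∪ [8/7, 9/4)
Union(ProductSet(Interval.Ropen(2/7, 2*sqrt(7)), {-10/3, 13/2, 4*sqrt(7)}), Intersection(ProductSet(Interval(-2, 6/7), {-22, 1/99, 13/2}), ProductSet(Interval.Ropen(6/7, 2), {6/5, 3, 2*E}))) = ProductSet(Interval.Ropen(2/7, 2*sqrt(7)), {-10/3, 13/2, 4*sqrt(7)})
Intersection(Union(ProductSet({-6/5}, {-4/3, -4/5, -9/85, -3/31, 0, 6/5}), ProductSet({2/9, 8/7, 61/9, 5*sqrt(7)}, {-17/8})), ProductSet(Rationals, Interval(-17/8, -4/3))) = Union(ProductSet({-6/5}, {-4/3}), ProductSet({2/9, 8/7, 61/9}, {-17/8}))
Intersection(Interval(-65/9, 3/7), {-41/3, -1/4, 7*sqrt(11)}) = {-1/4}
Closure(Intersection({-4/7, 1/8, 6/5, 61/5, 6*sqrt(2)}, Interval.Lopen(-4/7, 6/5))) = {1/8, 6/5}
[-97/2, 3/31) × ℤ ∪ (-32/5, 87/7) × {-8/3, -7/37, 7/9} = ([-97/2, 3/31) × ℤ) ∪ ((-32/5, 87/7) × {-8/3, -7/37, 7/9})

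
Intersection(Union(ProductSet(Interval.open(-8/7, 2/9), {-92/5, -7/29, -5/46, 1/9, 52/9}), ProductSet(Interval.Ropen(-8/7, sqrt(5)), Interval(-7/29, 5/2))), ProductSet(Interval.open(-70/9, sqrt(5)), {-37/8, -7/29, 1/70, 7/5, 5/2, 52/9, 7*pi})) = Union(ProductSet(Interval.open(-8/7, 2/9), {-7/29, 52/9}), ProductSet(Interval.Ropen(-8/7, sqrt(5)), {-7/29, 1/70, 7/5, 5/2}))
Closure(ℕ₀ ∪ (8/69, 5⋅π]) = ℕ₀ ∪ [8/69, 5⋅π] ∪ (ℕ₀ \ (8/69, 5⋅π))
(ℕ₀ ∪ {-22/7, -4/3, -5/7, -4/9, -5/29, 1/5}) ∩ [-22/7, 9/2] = {-22/7, -4/3, -5/7, -4/9, -5/29, 1/5} ∪ {0, 1, …, 4}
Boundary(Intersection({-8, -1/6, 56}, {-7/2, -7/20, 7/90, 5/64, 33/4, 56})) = {56}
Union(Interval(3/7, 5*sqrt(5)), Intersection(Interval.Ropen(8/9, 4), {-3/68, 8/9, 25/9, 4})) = Interval(3/7, 5*sqrt(5))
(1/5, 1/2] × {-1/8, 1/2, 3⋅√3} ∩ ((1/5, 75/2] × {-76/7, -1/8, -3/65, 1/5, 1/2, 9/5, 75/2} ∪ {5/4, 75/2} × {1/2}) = (1/5, 1/2] × {-1/8, 1/2}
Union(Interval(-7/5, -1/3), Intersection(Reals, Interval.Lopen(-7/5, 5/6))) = Interval(-7/5, 5/6)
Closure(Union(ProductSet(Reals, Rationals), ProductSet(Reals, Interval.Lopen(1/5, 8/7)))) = ProductSet(Reals, Union(Interval(-oo, oo), Rationals))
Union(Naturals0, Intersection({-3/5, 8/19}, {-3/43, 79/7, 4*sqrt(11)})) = Naturals0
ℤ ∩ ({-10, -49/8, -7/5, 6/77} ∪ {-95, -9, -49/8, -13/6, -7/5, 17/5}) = {-95, -10, -9}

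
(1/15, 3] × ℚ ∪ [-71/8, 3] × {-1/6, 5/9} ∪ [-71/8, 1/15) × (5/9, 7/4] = ((1/15, 3] × ℚ) ∪ ([-71/8, 3] × {-1/6, 5/9}) ∪ ([-71/8, 1/15) × (5/9, 7/4])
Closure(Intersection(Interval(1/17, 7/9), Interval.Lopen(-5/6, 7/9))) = Interval(1/17, 7/9)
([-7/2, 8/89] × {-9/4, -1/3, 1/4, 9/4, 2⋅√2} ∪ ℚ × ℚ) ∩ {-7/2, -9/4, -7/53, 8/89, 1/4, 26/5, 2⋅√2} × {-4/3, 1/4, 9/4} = {-7/2, -9/4, -7/53, 8/89, 1/4, 26/5} × {-4/3, 1/4, 9/4}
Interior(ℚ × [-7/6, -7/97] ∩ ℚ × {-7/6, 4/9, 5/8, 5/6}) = ∅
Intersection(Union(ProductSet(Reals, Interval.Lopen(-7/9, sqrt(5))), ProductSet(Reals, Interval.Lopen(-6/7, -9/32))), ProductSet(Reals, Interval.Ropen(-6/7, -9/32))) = ProductSet(Reals, Interval.open(-6/7, -9/32))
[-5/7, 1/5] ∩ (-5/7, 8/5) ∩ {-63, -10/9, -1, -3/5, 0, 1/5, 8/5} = {-3/5, 0, 1/5}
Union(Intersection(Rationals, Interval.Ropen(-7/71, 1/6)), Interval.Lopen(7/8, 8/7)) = Union(Intersection(Interval.Ropen(-7/71, 1/6), Rationals), Interval.Lopen(7/8, 8/7))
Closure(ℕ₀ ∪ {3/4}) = ℕ₀ ∪ {3/4}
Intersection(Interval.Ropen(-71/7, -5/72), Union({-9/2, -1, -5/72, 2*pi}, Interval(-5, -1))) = Interval(-5, -1)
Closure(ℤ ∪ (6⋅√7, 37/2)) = ℤ ∪ [6⋅√7, 37/2]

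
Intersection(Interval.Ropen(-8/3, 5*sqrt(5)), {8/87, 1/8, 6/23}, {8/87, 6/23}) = {8/87, 6/23}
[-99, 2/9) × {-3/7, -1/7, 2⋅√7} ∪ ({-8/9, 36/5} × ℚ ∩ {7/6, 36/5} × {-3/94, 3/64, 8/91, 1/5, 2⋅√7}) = ({36/5} × {-3/94, 3/64, 8/91, 1/5}) ∪ ([-99, 2/9) × {-3/7, -1/7, 2⋅√7})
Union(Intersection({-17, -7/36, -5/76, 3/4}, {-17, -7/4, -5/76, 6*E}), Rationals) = Rationals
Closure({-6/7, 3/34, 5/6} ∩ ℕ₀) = ∅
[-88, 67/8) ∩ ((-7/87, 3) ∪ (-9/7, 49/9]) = (-9/7, 49/9]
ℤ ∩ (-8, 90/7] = {-7, -6, …, 12}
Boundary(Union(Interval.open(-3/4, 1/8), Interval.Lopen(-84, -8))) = {-84, -8, -3/4, 1/8}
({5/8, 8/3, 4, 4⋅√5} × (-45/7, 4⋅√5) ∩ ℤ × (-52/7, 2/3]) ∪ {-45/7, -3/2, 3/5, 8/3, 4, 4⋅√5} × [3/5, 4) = ({4} × (-45/7, 2/3]) ∪ ({-45/7, -3/2, 3/5, 8/3, 4, 4⋅√5} × [3/5, 4))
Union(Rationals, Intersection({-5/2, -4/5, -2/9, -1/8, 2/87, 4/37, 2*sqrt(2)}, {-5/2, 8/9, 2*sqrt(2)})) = Union({2*sqrt(2)}, Rationals)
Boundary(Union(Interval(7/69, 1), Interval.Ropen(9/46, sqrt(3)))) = {7/69, sqrt(3)}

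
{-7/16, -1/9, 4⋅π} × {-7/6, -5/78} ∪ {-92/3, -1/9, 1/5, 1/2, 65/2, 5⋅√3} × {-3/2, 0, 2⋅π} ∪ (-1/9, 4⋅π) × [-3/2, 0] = ({-7/16, -1/9, 4⋅π} × {-7/6, -5/78}) ∪ ((-1/9, 4⋅π) × [-3/2, 0]) ∪ ({-92/3, -1/9, 1/5, 1/2, 65/2, 5⋅√3} × {-3/2, 0, 2⋅π})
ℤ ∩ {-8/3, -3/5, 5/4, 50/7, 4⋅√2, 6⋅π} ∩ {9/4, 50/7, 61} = ∅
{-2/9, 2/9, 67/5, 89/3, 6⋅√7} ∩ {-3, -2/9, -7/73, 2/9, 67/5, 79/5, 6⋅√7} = {-2/9, 2/9, 67/5, 6⋅√7}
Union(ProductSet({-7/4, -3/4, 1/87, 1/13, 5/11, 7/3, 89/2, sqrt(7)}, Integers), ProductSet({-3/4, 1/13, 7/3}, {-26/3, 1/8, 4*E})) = Union(ProductSet({-3/4, 1/13, 7/3}, {-26/3, 1/8, 4*E}), ProductSet({-7/4, -3/4, 1/87, 1/13, 5/11, 7/3, 89/2, sqrt(7)}, Integers))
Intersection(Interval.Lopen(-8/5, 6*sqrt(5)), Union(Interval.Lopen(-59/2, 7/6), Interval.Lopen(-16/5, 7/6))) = Interval.Lopen(-8/5, 7/6)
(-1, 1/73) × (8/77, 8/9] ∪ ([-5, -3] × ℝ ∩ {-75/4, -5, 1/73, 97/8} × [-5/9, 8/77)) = ({-5} × [-5/9, 8/77)) ∪ ((-1, 1/73) × (8/77, 8/9])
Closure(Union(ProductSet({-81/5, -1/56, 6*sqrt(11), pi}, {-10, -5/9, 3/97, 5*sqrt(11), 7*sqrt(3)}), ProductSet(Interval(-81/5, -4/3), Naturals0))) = Union(ProductSet({-81/5, -1/56, 6*sqrt(11), pi}, {-10, -5/9, 3/97, 5*sqrt(11), 7*sqrt(3)}), ProductSet(Interval(-81/5, -4/3), Naturals0))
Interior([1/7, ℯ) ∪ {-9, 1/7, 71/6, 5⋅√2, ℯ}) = (1/7, ℯ)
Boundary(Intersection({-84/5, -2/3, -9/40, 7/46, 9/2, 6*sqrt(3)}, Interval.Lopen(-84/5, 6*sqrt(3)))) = {-2/3, -9/40, 7/46, 9/2, 6*sqrt(3)}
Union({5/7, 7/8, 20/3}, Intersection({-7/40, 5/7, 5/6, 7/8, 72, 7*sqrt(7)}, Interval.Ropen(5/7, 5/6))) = {5/7, 7/8, 20/3}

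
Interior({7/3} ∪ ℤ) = ∅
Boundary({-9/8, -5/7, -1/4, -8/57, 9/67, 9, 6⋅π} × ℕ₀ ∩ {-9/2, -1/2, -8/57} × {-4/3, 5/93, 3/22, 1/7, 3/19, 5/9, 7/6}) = ∅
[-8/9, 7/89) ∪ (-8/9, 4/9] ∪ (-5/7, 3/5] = [-8/9, 3/5]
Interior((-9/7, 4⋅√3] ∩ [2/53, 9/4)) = (2/53, 9/4)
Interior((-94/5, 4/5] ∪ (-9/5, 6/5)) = (-94/5, 6/5)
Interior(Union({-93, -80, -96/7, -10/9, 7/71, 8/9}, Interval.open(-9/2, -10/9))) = Interval.open(-9/2, -10/9)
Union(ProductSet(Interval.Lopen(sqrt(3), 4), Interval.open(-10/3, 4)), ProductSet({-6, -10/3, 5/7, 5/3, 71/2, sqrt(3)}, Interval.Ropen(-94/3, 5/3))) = Union(ProductSet({-6, -10/3, 5/7, 5/3, 71/2, sqrt(3)}, Interval.Ropen(-94/3, 5/3)), ProductSet(Interval.Lopen(sqrt(3), 4), Interval.open(-10/3, 4)))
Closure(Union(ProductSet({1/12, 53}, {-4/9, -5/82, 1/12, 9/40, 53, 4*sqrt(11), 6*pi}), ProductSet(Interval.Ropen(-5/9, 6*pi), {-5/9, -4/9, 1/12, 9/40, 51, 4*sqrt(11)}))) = Union(ProductSet({1/12, 53}, {-4/9, -5/82, 1/12, 9/40, 53, 4*sqrt(11), 6*pi}), ProductSet(Interval(-5/9, 6*pi), {-5/9, -4/9, 1/12, 9/40, 51, 4*sqrt(11)}))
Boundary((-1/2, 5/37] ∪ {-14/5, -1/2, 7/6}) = {-14/5, -1/2, 5/37, 7/6}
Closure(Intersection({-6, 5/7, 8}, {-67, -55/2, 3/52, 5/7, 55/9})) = {5/7}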